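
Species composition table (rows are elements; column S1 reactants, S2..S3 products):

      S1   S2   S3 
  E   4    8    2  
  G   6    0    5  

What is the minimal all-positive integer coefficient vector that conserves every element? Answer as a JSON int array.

Coefficients: [5, 1, 6]

E: 5·4 = 20 | 1·8+6·2 = 20
G: 5·6 = 30 | 1·0+6·5 = 30
gcd(5,1,6) = 1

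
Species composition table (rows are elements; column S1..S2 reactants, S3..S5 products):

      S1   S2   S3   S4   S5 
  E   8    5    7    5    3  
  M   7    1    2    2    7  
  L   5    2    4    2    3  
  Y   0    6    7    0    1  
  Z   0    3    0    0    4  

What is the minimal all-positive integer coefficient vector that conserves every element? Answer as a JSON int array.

E: 5·8+4·5 = 60 | 3·7+6·5+3·3 = 60
M: 5·7+4·1 = 39 | 3·2+6·2+3·7 = 39
L: 5·5+4·2 = 33 | 3·4+6·2+3·3 = 33
Y: 5·0+4·6 = 24 | 3·7+6·0+3·1 = 24
Z: 5·0+4·3 = 12 | 3·0+6·0+3·4 = 12
gcd(5,4,3,6,3) = 1

Coefficients: [5, 4, 3, 6, 3]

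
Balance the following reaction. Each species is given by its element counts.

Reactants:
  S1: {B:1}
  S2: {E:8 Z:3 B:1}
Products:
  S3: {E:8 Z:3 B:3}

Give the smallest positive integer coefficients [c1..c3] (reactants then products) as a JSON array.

E: 2·0+1·8 = 8 | 1·8 = 8
Z: 2·0+1·3 = 3 | 1·3 = 3
B: 2·1+1·1 = 3 | 1·3 = 3
gcd(2,1,1) = 1

Coefficients: [2, 1, 1]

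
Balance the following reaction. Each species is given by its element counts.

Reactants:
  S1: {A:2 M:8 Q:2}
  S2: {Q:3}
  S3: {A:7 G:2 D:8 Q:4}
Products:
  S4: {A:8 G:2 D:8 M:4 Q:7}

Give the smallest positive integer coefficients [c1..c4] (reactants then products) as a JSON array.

Coefficients: [3, 4, 6, 6]

A: 3·2+4·0+6·7 = 48 | 6·8 = 48
G: 3·0+4·0+6·2 = 12 | 6·2 = 12
D: 3·0+4·0+6·8 = 48 | 6·8 = 48
M: 3·8+4·0+6·0 = 24 | 6·4 = 24
Q: 3·2+4·3+6·4 = 42 | 6·7 = 42
gcd(3,4,6,6) = 1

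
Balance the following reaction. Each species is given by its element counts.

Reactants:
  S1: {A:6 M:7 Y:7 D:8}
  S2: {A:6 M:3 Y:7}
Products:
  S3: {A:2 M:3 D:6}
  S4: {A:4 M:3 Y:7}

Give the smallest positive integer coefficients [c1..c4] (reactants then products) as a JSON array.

Coefficients: [3, 1, 4, 4]

A: 3·6+1·6 = 24 | 4·2+4·4 = 24
M: 3·7+1·3 = 24 | 4·3+4·3 = 24
Y: 3·7+1·7 = 28 | 4·0+4·7 = 28
D: 3·8+1·0 = 24 | 4·6+4·0 = 24
gcd(3,1,4,4) = 1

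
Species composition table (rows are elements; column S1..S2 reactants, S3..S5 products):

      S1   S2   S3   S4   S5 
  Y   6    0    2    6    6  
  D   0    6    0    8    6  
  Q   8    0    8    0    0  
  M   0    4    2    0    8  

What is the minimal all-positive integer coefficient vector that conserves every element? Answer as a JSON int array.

Y: 6·6+5·0 = 36 | 6·2+3·6+1·6 = 36
D: 6·0+5·6 = 30 | 6·0+3·8+1·6 = 30
Q: 6·8+5·0 = 48 | 6·8+3·0+1·0 = 48
M: 6·0+5·4 = 20 | 6·2+3·0+1·8 = 20
gcd(6,5,6,3,1) = 1

Coefficients: [6, 5, 6, 3, 1]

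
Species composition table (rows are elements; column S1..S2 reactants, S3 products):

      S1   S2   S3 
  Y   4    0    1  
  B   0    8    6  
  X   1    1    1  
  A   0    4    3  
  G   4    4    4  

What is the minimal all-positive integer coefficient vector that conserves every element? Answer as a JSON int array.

Y: 1·4+3·0 = 4 | 4·1 = 4
B: 1·0+3·8 = 24 | 4·6 = 24
X: 1·1+3·1 = 4 | 4·1 = 4
A: 1·0+3·4 = 12 | 4·3 = 12
G: 1·4+3·4 = 16 | 4·4 = 16
gcd(1,3,4) = 1

Coefficients: [1, 3, 4]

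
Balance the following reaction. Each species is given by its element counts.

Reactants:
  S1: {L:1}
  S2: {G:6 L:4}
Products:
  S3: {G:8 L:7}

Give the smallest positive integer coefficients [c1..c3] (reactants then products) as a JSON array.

Coefficients: [5, 4, 3]

G: 5·0+4·6 = 24 | 3·8 = 24
L: 5·1+4·4 = 21 | 3·7 = 21
gcd(5,4,3) = 1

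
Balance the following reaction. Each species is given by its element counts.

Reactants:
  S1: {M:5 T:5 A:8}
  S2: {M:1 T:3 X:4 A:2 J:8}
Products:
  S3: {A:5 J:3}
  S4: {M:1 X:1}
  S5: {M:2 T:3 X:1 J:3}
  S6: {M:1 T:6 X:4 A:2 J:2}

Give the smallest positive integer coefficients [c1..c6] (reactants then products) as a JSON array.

M: 3·5+5·1 = 20 | 6·0+6·1+6·2+2·1 = 20
T: 3·5+5·3 = 30 | 6·0+6·0+6·3+2·6 = 30
X: 3·0+5·4 = 20 | 6·0+6·1+6·1+2·4 = 20
A: 3·8+5·2 = 34 | 6·5+6·0+6·0+2·2 = 34
J: 3·0+5·8 = 40 | 6·3+6·0+6·3+2·2 = 40
gcd(3,5,6,6,6,2) = 1

Coefficients: [3, 5, 6, 6, 6, 2]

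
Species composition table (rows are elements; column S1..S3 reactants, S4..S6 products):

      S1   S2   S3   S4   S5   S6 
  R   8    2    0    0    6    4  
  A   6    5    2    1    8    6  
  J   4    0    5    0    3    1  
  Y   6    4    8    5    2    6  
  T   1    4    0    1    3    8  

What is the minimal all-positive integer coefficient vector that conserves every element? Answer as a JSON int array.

Coefficients: [2, 6, 1, 6, 4, 1]

R: 2·8+6·2+1·0 = 28 | 6·0+4·6+1·4 = 28
A: 2·6+6·5+1·2 = 44 | 6·1+4·8+1·6 = 44
J: 2·4+6·0+1·5 = 13 | 6·0+4·3+1·1 = 13
Y: 2·6+6·4+1·8 = 44 | 6·5+4·2+1·6 = 44
T: 2·1+6·4+1·0 = 26 | 6·1+4·3+1·8 = 26
gcd(2,6,1,6,4,1) = 1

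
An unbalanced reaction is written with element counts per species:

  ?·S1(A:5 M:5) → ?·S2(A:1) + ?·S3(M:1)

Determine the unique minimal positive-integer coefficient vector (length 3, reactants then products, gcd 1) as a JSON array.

Coefficients: [1, 5, 5]

A: 1·5 = 5 | 5·1+5·0 = 5
M: 1·5 = 5 | 5·0+5·1 = 5
gcd(1,5,5) = 1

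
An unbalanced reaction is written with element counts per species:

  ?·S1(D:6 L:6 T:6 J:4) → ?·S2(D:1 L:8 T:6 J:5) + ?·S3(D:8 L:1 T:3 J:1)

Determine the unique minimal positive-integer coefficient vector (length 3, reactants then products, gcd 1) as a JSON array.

D: 3·6 = 18 | 2·1+2·8 = 18
L: 3·6 = 18 | 2·8+2·1 = 18
T: 3·6 = 18 | 2·6+2·3 = 18
J: 3·4 = 12 | 2·5+2·1 = 12
gcd(3,2,2) = 1

Coefficients: [3, 2, 2]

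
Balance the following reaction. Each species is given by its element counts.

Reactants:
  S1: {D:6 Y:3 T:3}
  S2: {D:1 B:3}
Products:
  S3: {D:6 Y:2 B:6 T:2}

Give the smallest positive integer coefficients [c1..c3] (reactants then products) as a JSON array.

D: 2·6+6·1 = 18 | 3·6 = 18
Y: 2·3+6·0 = 6 | 3·2 = 6
B: 2·0+6·3 = 18 | 3·6 = 18
T: 2·3+6·0 = 6 | 3·2 = 6
gcd(2,6,3) = 1

Coefficients: [2, 6, 3]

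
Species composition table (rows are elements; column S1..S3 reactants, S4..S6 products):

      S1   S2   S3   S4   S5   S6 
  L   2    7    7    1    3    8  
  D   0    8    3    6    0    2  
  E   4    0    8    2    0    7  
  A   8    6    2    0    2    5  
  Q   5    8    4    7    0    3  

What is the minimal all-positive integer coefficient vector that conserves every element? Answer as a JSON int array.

Coefficients: [1, 3, 6, 5, 4, 6]

L: 1·2+3·7+6·7 = 65 | 5·1+4·3+6·8 = 65
D: 1·0+3·8+6·3 = 42 | 5·6+4·0+6·2 = 42
E: 1·4+3·0+6·8 = 52 | 5·2+4·0+6·7 = 52
A: 1·8+3·6+6·2 = 38 | 5·0+4·2+6·5 = 38
Q: 1·5+3·8+6·4 = 53 | 5·7+4·0+6·3 = 53
gcd(1,3,6,5,4,6) = 1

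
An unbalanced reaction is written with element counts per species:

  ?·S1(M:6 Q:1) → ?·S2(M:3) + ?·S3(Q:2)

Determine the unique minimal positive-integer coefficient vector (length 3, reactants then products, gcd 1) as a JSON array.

M: 2·6 = 12 | 4·3+1·0 = 12
Q: 2·1 = 2 | 4·0+1·2 = 2
gcd(2,4,1) = 1

Coefficients: [2, 4, 1]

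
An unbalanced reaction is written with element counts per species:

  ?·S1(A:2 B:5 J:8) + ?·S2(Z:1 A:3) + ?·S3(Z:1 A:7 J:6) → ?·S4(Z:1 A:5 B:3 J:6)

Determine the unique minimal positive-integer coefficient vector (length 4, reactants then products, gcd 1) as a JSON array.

Z: 3·0+4·1+1·1 = 5 | 5·1 = 5
A: 3·2+4·3+1·7 = 25 | 5·5 = 25
B: 3·5+4·0+1·0 = 15 | 5·3 = 15
J: 3·8+4·0+1·6 = 30 | 5·6 = 30
gcd(3,4,1,5) = 1

Coefficients: [3, 4, 1, 5]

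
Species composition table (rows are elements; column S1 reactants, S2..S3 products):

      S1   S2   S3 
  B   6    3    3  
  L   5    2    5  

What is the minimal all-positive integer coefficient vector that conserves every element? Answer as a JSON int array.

Coefficients: [3, 5, 1]

B: 3·6 = 18 | 5·3+1·3 = 18
L: 3·5 = 15 | 5·2+1·5 = 15
gcd(3,5,1) = 1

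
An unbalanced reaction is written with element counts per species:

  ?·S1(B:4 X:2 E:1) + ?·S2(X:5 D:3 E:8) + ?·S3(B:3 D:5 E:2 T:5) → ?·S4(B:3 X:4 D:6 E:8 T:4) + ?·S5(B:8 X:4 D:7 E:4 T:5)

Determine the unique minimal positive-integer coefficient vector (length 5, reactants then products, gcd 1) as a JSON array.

B: 2·4+4·0+5·3 = 23 | 5·3+1·8 = 23
X: 2·2+4·5+5·0 = 24 | 5·4+1·4 = 24
D: 2·0+4·3+5·5 = 37 | 5·6+1·7 = 37
E: 2·1+4·8+5·2 = 44 | 5·8+1·4 = 44
T: 2·0+4·0+5·5 = 25 | 5·4+1·5 = 25
gcd(2,4,5,5,1) = 1

Coefficients: [2, 4, 5, 5, 1]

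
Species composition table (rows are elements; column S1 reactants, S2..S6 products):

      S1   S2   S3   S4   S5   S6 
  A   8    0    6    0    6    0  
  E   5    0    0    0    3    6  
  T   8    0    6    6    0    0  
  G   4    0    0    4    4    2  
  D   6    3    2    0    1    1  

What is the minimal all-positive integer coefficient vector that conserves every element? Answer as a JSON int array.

A: 3·8 = 24 | 3·0+3·6+1·0+1·6+2·0 = 24
E: 3·5 = 15 | 3·0+3·0+1·0+1·3+2·6 = 15
T: 3·8 = 24 | 3·0+3·6+1·6+1·0+2·0 = 24
G: 3·4 = 12 | 3·0+3·0+1·4+1·4+2·2 = 12
D: 3·6 = 18 | 3·3+3·2+1·0+1·1+2·1 = 18
gcd(3,3,3,1,1,2) = 1

Coefficients: [3, 3, 3, 1, 1, 2]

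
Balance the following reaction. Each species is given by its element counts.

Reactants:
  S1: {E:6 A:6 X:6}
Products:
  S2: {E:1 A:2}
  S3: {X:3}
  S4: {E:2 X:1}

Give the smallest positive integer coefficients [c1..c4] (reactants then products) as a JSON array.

Coefficients: [2, 6, 3, 3]

E: 2·6 = 12 | 6·1+3·0+3·2 = 12
A: 2·6 = 12 | 6·2+3·0+3·0 = 12
X: 2·6 = 12 | 6·0+3·3+3·1 = 12
gcd(2,6,3,3) = 1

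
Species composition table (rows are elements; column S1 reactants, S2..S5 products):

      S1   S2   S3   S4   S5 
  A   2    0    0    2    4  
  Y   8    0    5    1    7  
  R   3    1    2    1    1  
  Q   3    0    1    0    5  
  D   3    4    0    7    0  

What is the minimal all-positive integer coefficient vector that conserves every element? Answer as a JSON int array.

A: 5·2 = 10 | 2·0+5·0+1·2+2·4 = 10
Y: 5·8 = 40 | 2·0+5·5+1·1+2·7 = 40
R: 5·3 = 15 | 2·1+5·2+1·1+2·1 = 15
Q: 5·3 = 15 | 2·0+5·1+1·0+2·5 = 15
D: 5·3 = 15 | 2·4+5·0+1·7+2·0 = 15
gcd(5,2,5,1,2) = 1

Coefficients: [5, 2, 5, 1, 2]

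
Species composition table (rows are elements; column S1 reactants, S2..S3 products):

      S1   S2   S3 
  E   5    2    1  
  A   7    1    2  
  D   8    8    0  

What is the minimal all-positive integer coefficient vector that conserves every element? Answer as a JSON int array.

Coefficients: [1, 1, 3]

E: 1·5 = 5 | 1·2+3·1 = 5
A: 1·7 = 7 | 1·1+3·2 = 7
D: 1·8 = 8 | 1·8+3·0 = 8
gcd(1,1,3) = 1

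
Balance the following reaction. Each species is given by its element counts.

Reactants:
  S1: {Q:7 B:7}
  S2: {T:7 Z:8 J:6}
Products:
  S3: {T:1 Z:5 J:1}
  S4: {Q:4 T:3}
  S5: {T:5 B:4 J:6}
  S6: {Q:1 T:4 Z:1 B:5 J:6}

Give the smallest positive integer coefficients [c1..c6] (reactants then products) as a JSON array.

Q: 2·7+4·0 = 14 | 6·0+3·4+1·0+2·1 = 14
T: 2·0+4·7 = 28 | 6·1+3·3+1·5+2·4 = 28
Z: 2·0+4·8 = 32 | 6·5+3·0+1·0+2·1 = 32
B: 2·7+4·0 = 14 | 6·0+3·0+1·4+2·5 = 14
J: 2·0+4·6 = 24 | 6·1+3·0+1·6+2·6 = 24
gcd(2,4,6,3,1,2) = 1

Coefficients: [2, 4, 6, 3, 1, 2]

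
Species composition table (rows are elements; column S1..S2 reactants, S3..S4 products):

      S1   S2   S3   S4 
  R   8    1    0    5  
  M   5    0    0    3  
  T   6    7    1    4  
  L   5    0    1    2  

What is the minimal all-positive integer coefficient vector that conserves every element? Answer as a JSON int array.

R: 3·8+1·1 = 25 | 5·0+5·5 = 25
M: 3·5+1·0 = 15 | 5·0+5·3 = 15
T: 3·6+1·7 = 25 | 5·1+5·4 = 25
L: 3·5+1·0 = 15 | 5·1+5·2 = 15
gcd(3,1,5,5) = 1

Coefficients: [3, 1, 5, 5]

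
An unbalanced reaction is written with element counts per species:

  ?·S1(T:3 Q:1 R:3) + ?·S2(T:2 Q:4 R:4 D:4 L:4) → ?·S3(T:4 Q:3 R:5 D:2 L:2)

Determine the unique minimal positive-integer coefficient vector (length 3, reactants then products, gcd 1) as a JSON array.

T: 2·3+1·2 = 8 | 2·4 = 8
Q: 2·1+1·4 = 6 | 2·3 = 6
R: 2·3+1·4 = 10 | 2·5 = 10
D: 2·0+1·4 = 4 | 2·2 = 4
L: 2·0+1·4 = 4 | 2·2 = 4
gcd(2,1,2) = 1

Coefficients: [2, 1, 2]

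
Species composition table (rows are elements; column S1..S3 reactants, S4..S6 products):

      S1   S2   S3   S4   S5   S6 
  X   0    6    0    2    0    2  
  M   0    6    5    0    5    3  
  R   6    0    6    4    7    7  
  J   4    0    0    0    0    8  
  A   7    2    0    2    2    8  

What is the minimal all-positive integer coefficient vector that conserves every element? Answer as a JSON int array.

Coefficients: [4, 1, 6, 1, 6, 2]

X: 4·0+1·6+6·0 = 6 | 1·2+6·0+2·2 = 6
M: 4·0+1·6+6·5 = 36 | 1·0+6·5+2·3 = 36
R: 4·6+1·0+6·6 = 60 | 1·4+6·7+2·7 = 60
J: 4·4+1·0+6·0 = 16 | 1·0+6·0+2·8 = 16
A: 4·7+1·2+6·0 = 30 | 1·2+6·2+2·8 = 30
gcd(4,1,6,1,6,2) = 1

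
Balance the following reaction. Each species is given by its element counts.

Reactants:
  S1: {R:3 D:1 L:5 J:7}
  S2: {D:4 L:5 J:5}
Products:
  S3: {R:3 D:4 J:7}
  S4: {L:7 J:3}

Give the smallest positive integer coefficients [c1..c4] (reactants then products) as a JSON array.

R: 4·3+3·0 = 12 | 4·3+5·0 = 12
D: 4·1+3·4 = 16 | 4·4+5·0 = 16
L: 4·5+3·5 = 35 | 4·0+5·7 = 35
J: 4·7+3·5 = 43 | 4·7+5·3 = 43
gcd(4,3,4,5) = 1

Coefficients: [4, 3, 4, 5]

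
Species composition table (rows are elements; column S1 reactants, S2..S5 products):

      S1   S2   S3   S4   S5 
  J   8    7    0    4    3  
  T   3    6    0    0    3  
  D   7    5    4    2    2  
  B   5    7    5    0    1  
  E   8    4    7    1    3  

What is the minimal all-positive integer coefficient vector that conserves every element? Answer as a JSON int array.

Coefficients: [5, 1, 3, 6, 3]

J: 5·8 = 40 | 1·7+3·0+6·4+3·3 = 40
T: 5·3 = 15 | 1·6+3·0+6·0+3·3 = 15
D: 5·7 = 35 | 1·5+3·4+6·2+3·2 = 35
B: 5·5 = 25 | 1·7+3·5+6·0+3·1 = 25
E: 5·8 = 40 | 1·4+3·7+6·1+3·3 = 40
gcd(5,1,3,6,3) = 1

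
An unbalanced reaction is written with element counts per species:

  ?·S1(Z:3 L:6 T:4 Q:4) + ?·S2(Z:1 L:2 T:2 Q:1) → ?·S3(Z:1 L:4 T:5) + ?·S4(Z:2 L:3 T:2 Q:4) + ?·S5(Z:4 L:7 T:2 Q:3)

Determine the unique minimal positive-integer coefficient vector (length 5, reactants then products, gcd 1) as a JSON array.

Z: 3·3+3·1 = 12 | 2·1+3·2+1·4 = 12
L: 3·6+3·2 = 24 | 2·4+3·3+1·7 = 24
T: 3·4+3·2 = 18 | 2·5+3·2+1·2 = 18
Q: 3·4+3·1 = 15 | 2·0+3·4+1·3 = 15
gcd(3,3,2,3,1) = 1

Coefficients: [3, 3, 2, 3, 1]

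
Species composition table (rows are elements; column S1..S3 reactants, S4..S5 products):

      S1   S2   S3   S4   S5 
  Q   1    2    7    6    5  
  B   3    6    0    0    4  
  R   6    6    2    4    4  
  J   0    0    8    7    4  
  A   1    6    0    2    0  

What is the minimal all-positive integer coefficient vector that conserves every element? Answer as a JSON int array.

Coefficients: [2, 1, 5, 4, 3]

Q: 2·1+1·2+5·7 = 39 | 4·6+3·5 = 39
B: 2·3+1·6+5·0 = 12 | 4·0+3·4 = 12
R: 2·6+1·6+5·2 = 28 | 4·4+3·4 = 28
J: 2·0+1·0+5·8 = 40 | 4·7+3·4 = 40
A: 2·1+1·6+5·0 = 8 | 4·2+3·0 = 8
gcd(2,1,5,4,3) = 1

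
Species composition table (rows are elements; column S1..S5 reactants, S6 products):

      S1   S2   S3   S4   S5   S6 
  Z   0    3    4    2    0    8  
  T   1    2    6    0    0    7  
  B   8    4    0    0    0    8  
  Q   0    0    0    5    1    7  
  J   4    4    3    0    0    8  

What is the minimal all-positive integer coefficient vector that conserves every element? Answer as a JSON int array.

Z: 3·0+4·3+4·4+6·2+5·0 = 40 | 5·8 = 40
T: 3·1+4·2+4·6+6·0+5·0 = 35 | 5·7 = 35
B: 3·8+4·4+4·0+6·0+5·0 = 40 | 5·8 = 40
Q: 3·0+4·0+4·0+6·5+5·1 = 35 | 5·7 = 35
J: 3·4+4·4+4·3+6·0+5·0 = 40 | 5·8 = 40
gcd(3,4,4,6,5,5) = 1

Coefficients: [3, 4, 4, 6, 5, 5]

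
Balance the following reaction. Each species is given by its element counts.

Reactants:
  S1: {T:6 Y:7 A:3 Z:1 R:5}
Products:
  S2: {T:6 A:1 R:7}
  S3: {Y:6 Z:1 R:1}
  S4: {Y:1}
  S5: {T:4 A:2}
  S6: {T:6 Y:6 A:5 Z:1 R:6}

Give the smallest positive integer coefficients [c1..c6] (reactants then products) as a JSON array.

Coefficients: [6, 2, 4, 6, 3, 2]

T: 6·6 = 36 | 2·6+4·0+6·0+3·4+2·6 = 36
Y: 6·7 = 42 | 2·0+4·6+6·1+3·0+2·6 = 42
A: 6·3 = 18 | 2·1+4·0+6·0+3·2+2·5 = 18
Z: 6·1 = 6 | 2·0+4·1+6·0+3·0+2·1 = 6
R: 6·5 = 30 | 2·7+4·1+6·0+3·0+2·6 = 30
gcd(6,2,4,6,3,2) = 1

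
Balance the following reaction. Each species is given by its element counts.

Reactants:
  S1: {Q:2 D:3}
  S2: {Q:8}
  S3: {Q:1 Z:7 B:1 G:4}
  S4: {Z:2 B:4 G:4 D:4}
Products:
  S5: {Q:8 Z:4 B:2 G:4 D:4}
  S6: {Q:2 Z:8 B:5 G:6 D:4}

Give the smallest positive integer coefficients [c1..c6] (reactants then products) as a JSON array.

Coefficients: [4, 4, 4, 4, 5, 2]

Q: 4·2+4·8+4·1+4·0 = 44 | 5·8+2·2 = 44
Z: 4·0+4·0+4·7+4·2 = 36 | 5·4+2·8 = 36
B: 4·0+4·0+4·1+4·4 = 20 | 5·2+2·5 = 20
G: 4·0+4·0+4·4+4·4 = 32 | 5·4+2·6 = 32
D: 4·3+4·0+4·0+4·4 = 28 | 5·4+2·4 = 28
gcd(4,4,4,4,5,2) = 1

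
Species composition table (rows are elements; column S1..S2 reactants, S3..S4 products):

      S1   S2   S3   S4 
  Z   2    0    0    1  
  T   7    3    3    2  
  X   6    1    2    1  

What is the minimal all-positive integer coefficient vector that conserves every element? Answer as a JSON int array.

Coefficients: [1, 2, 3, 2]

Z: 1·2+2·0 = 2 | 3·0+2·1 = 2
T: 1·7+2·3 = 13 | 3·3+2·2 = 13
X: 1·6+2·1 = 8 | 3·2+2·1 = 8
gcd(1,2,3,2) = 1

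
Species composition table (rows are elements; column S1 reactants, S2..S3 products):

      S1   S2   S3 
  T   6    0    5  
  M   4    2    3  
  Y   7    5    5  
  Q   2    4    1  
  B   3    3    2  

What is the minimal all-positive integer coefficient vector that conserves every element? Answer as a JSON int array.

Coefficients: [5, 1, 6]

T: 5·6 = 30 | 1·0+6·5 = 30
M: 5·4 = 20 | 1·2+6·3 = 20
Y: 5·7 = 35 | 1·5+6·5 = 35
Q: 5·2 = 10 | 1·4+6·1 = 10
B: 5·3 = 15 | 1·3+6·2 = 15
gcd(5,1,6) = 1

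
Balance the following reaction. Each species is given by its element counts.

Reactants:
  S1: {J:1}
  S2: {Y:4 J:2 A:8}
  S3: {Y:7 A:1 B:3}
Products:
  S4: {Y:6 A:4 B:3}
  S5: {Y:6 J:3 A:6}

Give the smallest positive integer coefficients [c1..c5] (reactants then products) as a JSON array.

Y: 3·0+6·4+6·7 = 66 | 6·6+5·6 = 66
J: 3·1+6·2+6·0 = 15 | 6·0+5·3 = 15
A: 3·0+6·8+6·1 = 54 | 6·4+5·6 = 54
B: 3·0+6·0+6·3 = 18 | 6·3+5·0 = 18
gcd(3,6,6,6,5) = 1

Coefficients: [3, 6, 6, 6, 5]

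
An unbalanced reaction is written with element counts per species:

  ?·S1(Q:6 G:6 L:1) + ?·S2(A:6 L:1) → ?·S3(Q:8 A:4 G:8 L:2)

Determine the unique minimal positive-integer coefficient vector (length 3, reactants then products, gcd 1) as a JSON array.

Q: 4·6+2·0 = 24 | 3·8 = 24
A: 4·0+2·6 = 12 | 3·4 = 12
G: 4·6+2·0 = 24 | 3·8 = 24
L: 4·1+2·1 = 6 | 3·2 = 6
gcd(4,2,3) = 1

Coefficients: [4, 2, 3]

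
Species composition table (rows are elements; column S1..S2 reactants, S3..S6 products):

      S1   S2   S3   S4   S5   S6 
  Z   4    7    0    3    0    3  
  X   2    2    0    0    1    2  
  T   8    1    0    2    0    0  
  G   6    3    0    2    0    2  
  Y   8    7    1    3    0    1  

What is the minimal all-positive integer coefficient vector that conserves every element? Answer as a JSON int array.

Coefficients: [1, 2, 6, 5, 4, 1]

Z: 1·4+2·7 = 18 | 6·0+5·3+4·0+1·3 = 18
X: 1·2+2·2 = 6 | 6·0+5·0+4·1+1·2 = 6
T: 1·8+2·1 = 10 | 6·0+5·2+4·0+1·0 = 10
G: 1·6+2·3 = 12 | 6·0+5·2+4·0+1·2 = 12
Y: 1·8+2·7 = 22 | 6·1+5·3+4·0+1·1 = 22
gcd(1,2,6,5,4,1) = 1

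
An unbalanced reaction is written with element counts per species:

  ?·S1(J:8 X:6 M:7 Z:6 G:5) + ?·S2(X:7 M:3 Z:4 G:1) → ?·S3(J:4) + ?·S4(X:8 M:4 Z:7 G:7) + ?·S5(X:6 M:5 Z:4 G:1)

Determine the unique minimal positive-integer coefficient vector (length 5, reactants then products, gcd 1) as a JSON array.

Coefficients: [3, 4, 6, 2, 5]

J: 3·8+4·0 = 24 | 6·4+2·0+5·0 = 24
X: 3·6+4·7 = 46 | 6·0+2·8+5·6 = 46
M: 3·7+4·3 = 33 | 6·0+2·4+5·5 = 33
Z: 3·6+4·4 = 34 | 6·0+2·7+5·4 = 34
G: 3·5+4·1 = 19 | 6·0+2·7+5·1 = 19
gcd(3,4,6,2,5) = 1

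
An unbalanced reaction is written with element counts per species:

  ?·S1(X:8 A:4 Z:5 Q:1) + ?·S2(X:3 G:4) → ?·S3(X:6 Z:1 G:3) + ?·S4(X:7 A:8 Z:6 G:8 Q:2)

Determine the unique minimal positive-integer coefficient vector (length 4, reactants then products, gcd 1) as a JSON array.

X: 2·8+5·3 = 31 | 4·6+1·7 = 31
A: 2·4+5·0 = 8 | 4·0+1·8 = 8
Z: 2·5+5·0 = 10 | 4·1+1·6 = 10
G: 2·0+5·4 = 20 | 4·3+1·8 = 20
Q: 2·1+5·0 = 2 | 4·0+1·2 = 2
gcd(2,5,4,1) = 1

Coefficients: [2, 5, 4, 1]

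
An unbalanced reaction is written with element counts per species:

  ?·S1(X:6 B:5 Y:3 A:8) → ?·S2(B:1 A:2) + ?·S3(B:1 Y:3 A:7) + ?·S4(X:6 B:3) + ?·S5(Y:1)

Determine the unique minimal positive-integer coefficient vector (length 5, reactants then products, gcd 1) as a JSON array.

Coefficients: [5, 6, 4, 5, 3]

X: 5·6 = 30 | 6·0+4·0+5·6+3·0 = 30
B: 5·5 = 25 | 6·1+4·1+5·3+3·0 = 25
Y: 5·3 = 15 | 6·0+4·3+5·0+3·1 = 15
A: 5·8 = 40 | 6·2+4·7+5·0+3·0 = 40
gcd(5,6,4,5,3) = 1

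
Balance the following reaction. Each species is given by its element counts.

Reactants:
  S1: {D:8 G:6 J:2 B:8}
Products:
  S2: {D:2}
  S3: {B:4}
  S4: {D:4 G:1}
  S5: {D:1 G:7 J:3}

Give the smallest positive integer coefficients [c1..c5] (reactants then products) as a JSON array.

Coefficients: [3, 3, 6, 4, 2]

D: 3·8 = 24 | 3·2+6·0+4·4+2·1 = 24
G: 3·6 = 18 | 3·0+6·0+4·1+2·7 = 18
J: 3·2 = 6 | 3·0+6·0+4·0+2·3 = 6
B: 3·8 = 24 | 3·0+6·4+4·0+2·0 = 24
gcd(3,3,6,4,2) = 1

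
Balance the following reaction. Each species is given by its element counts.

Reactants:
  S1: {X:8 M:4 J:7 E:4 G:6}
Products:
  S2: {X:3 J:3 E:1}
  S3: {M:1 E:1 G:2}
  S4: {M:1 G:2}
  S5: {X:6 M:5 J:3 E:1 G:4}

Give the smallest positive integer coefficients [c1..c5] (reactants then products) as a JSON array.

Coefficients: [3, 6, 5, 2, 1]

X: 3·8 = 24 | 6·3+5·0+2·0+1·6 = 24
M: 3·4 = 12 | 6·0+5·1+2·1+1·5 = 12
J: 3·7 = 21 | 6·3+5·0+2·0+1·3 = 21
E: 3·4 = 12 | 6·1+5·1+2·0+1·1 = 12
G: 3·6 = 18 | 6·0+5·2+2·2+1·4 = 18
gcd(3,6,5,2,1) = 1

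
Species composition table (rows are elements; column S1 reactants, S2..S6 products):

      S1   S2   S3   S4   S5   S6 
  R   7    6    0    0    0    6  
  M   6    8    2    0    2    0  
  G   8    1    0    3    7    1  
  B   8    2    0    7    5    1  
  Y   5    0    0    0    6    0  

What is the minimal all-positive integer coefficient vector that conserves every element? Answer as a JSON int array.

Coefficients: [6, 2, 5, 2, 5, 5]

R: 6·7 = 42 | 2·6+5·0+2·0+5·0+5·6 = 42
M: 6·6 = 36 | 2·8+5·2+2·0+5·2+5·0 = 36
G: 6·8 = 48 | 2·1+5·0+2·3+5·7+5·1 = 48
B: 6·8 = 48 | 2·2+5·0+2·7+5·5+5·1 = 48
Y: 6·5 = 30 | 2·0+5·0+2·0+5·6+5·0 = 30
gcd(6,2,5,2,5,5) = 1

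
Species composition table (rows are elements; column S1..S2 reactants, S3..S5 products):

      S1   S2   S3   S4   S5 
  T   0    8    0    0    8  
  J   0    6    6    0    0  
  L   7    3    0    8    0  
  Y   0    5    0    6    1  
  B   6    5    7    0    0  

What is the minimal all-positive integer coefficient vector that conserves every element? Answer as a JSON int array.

T: 1·0+3·8 = 24 | 3·0+2·0+3·8 = 24
J: 1·0+3·6 = 18 | 3·6+2·0+3·0 = 18
L: 1·7+3·3 = 16 | 3·0+2·8+3·0 = 16
Y: 1·0+3·5 = 15 | 3·0+2·6+3·1 = 15
B: 1·6+3·5 = 21 | 3·7+2·0+3·0 = 21
gcd(1,3,3,2,3) = 1

Coefficients: [1, 3, 3, 2, 3]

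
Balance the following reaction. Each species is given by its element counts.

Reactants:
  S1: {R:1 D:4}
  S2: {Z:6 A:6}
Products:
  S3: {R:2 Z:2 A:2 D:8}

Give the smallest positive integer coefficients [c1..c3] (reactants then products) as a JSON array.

R: 6·1+1·0 = 6 | 3·2 = 6
Z: 6·0+1·6 = 6 | 3·2 = 6
A: 6·0+1·6 = 6 | 3·2 = 6
D: 6·4+1·0 = 24 | 3·8 = 24
gcd(6,1,3) = 1

Coefficients: [6, 1, 3]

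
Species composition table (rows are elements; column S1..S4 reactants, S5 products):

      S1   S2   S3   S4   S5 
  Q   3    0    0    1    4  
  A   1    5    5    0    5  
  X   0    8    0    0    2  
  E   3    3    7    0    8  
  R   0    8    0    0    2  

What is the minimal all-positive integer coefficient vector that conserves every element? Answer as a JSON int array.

Q: 5·3+1·0+2·0+1·1 = 16 | 4·4 = 16
A: 5·1+1·5+2·5+1·0 = 20 | 4·5 = 20
X: 5·0+1·8+2·0+1·0 = 8 | 4·2 = 8
E: 5·3+1·3+2·7+1·0 = 32 | 4·8 = 32
R: 5·0+1·8+2·0+1·0 = 8 | 4·2 = 8
gcd(5,1,2,1,4) = 1

Coefficients: [5, 1, 2, 1, 4]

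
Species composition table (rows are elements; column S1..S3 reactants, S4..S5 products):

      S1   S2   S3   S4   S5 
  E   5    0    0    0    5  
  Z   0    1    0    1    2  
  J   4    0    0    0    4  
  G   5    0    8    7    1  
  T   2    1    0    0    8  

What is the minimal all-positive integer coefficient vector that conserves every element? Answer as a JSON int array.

E: 1·5+6·0+3·0 = 5 | 4·0+1·5 = 5
Z: 1·0+6·1+3·0 = 6 | 4·1+1·2 = 6
J: 1·4+6·0+3·0 = 4 | 4·0+1·4 = 4
G: 1·5+6·0+3·8 = 29 | 4·7+1·1 = 29
T: 1·2+6·1+3·0 = 8 | 4·0+1·8 = 8
gcd(1,6,3,4,1) = 1

Coefficients: [1, 6, 3, 4, 1]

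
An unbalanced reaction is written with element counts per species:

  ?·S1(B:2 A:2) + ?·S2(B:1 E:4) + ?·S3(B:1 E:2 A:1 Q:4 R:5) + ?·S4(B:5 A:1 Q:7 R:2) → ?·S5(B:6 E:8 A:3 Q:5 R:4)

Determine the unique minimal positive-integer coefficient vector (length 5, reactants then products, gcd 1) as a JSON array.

Coefficients: [3, 5, 2, 1, 3]

B: 3·2+5·1+2·1+1·5 = 18 | 3·6 = 18
E: 3·0+5·4+2·2+1·0 = 24 | 3·8 = 24
A: 3·2+5·0+2·1+1·1 = 9 | 3·3 = 9
Q: 3·0+5·0+2·4+1·7 = 15 | 3·5 = 15
R: 3·0+5·0+2·5+1·2 = 12 | 3·4 = 12
gcd(3,5,2,1,3) = 1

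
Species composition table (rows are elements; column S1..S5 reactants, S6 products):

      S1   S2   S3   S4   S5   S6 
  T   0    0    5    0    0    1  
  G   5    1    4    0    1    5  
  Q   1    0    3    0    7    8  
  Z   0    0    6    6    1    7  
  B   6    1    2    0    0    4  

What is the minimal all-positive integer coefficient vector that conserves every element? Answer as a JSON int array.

T: 2·0+6·0+1·5+4·0+5·0 = 5 | 5·1 = 5
G: 2·5+6·1+1·4+4·0+5·1 = 25 | 5·5 = 25
Q: 2·1+6·0+1·3+4·0+5·7 = 40 | 5·8 = 40
Z: 2·0+6·0+1·6+4·6+5·1 = 35 | 5·7 = 35
B: 2·6+6·1+1·2+4·0+5·0 = 20 | 5·4 = 20
gcd(2,6,1,4,5,5) = 1

Coefficients: [2, 6, 1, 4, 5, 5]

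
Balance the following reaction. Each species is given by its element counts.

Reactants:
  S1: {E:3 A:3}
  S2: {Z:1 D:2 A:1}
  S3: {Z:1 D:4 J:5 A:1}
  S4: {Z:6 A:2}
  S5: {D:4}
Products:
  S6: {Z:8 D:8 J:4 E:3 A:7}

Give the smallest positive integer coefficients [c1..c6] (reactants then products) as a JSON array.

Z: 5·0+6·1+4·1+5·6+3·0 = 40 | 5·8 = 40
D: 5·0+6·2+4·4+5·0+3·4 = 40 | 5·8 = 40
J: 5·0+6·0+4·5+5·0+3·0 = 20 | 5·4 = 20
E: 5·3+6·0+4·0+5·0+3·0 = 15 | 5·3 = 15
A: 5·3+6·1+4·1+5·2+3·0 = 35 | 5·7 = 35
gcd(5,6,4,5,3,5) = 1

Coefficients: [5, 6, 4, 5, 3, 5]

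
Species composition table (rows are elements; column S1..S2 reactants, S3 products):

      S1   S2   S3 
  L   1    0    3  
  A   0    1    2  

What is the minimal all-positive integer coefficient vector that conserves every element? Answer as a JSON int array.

Coefficients: [3, 2, 1]

L: 3·1+2·0 = 3 | 1·3 = 3
A: 3·0+2·1 = 2 | 1·2 = 2
gcd(3,2,1) = 1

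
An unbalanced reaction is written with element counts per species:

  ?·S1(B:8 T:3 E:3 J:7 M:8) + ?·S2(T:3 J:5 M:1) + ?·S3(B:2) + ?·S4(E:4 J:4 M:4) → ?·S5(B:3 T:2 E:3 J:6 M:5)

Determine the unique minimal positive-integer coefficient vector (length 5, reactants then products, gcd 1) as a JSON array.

B: 2·8+2·0+1·2+3·0 = 18 | 6·3 = 18
T: 2·3+2·3+1·0+3·0 = 12 | 6·2 = 12
E: 2·3+2·0+1·0+3·4 = 18 | 6·3 = 18
J: 2·7+2·5+1·0+3·4 = 36 | 6·6 = 36
M: 2·8+2·1+1·0+3·4 = 30 | 6·5 = 30
gcd(2,2,1,3,6) = 1

Coefficients: [2, 2, 1, 3, 6]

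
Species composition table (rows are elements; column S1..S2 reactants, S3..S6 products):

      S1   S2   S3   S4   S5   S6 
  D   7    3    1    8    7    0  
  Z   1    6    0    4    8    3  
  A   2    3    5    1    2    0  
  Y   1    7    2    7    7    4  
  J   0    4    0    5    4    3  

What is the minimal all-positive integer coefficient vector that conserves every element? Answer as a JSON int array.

D: 3·7+6·3 = 39 | 3·1+1·8+4·7+1·0 = 39
Z: 3·1+6·6 = 39 | 3·0+1·4+4·8+1·3 = 39
A: 3·2+6·3 = 24 | 3·5+1·1+4·2+1·0 = 24
Y: 3·1+6·7 = 45 | 3·2+1·7+4·7+1·4 = 45
J: 3·0+6·4 = 24 | 3·0+1·5+4·4+1·3 = 24
gcd(3,6,3,1,4,1) = 1

Coefficients: [3, 6, 3, 1, 4, 1]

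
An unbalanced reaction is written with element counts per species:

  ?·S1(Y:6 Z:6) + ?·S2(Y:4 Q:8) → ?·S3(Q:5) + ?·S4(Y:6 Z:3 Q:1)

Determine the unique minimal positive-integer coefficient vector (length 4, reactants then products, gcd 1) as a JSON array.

Coefficients: [2, 3, 4, 4]

Y: 2·6+3·4 = 24 | 4·0+4·6 = 24
Z: 2·6+3·0 = 12 | 4·0+4·3 = 12
Q: 2·0+3·8 = 24 | 4·5+4·1 = 24
gcd(2,3,4,4) = 1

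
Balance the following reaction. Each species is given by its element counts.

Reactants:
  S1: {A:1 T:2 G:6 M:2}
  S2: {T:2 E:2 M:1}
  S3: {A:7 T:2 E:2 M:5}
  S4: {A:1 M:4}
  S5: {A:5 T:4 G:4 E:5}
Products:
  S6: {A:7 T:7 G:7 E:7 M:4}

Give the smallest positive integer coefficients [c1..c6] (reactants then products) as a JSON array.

A: 3·1+5·0+1·7+2·1+6·5 = 42 | 6·7 = 42
T: 3·2+5·2+1·2+2·0+6·4 = 42 | 6·7 = 42
G: 3·6+5·0+1·0+2·0+6·4 = 42 | 6·7 = 42
E: 3·0+5·2+1·2+2·0+6·5 = 42 | 6·7 = 42
M: 3·2+5·1+1·5+2·4+6·0 = 24 | 6·4 = 24
gcd(3,5,1,2,6,6) = 1

Coefficients: [3, 5, 1, 2, 6, 6]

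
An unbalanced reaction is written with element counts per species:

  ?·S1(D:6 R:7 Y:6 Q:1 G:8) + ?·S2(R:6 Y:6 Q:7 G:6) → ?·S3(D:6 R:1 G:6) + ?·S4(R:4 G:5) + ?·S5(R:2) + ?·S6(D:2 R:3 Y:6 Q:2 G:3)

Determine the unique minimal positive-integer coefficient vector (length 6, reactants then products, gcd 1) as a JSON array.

D: 5·6+1·0 = 30 | 3·6+2·0+6·0+6·2 = 30
R: 5·7+1·6 = 41 | 3·1+2·4+6·2+6·3 = 41
Y: 5·6+1·6 = 36 | 3·0+2·0+6·0+6·6 = 36
Q: 5·1+1·7 = 12 | 3·0+2·0+6·0+6·2 = 12
G: 5·8+1·6 = 46 | 3·6+2·5+6·0+6·3 = 46
gcd(5,1,3,2,6,6) = 1

Coefficients: [5, 1, 3, 2, 6, 6]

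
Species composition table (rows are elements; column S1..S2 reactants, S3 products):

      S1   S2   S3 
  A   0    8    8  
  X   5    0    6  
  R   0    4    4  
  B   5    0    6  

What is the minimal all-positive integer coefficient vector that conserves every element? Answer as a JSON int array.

Coefficients: [6, 5, 5]

A: 6·0+5·8 = 40 | 5·8 = 40
X: 6·5+5·0 = 30 | 5·6 = 30
R: 6·0+5·4 = 20 | 5·4 = 20
B: 6·5+5·0 = 30 | 5·6 = 30
gcd(6,5,5) = 1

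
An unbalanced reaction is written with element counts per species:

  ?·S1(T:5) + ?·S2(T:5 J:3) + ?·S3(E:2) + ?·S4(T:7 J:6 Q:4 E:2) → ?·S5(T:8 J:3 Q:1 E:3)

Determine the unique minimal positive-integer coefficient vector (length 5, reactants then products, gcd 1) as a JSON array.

T: 3·5+2·5+5·0+1·7 = 32 | 4·8 = 32
J: 3·0+2·3+5·0+1·6 = 12 | 4·3 = 12
Q: 3·0+2·0+5·0+1·4 = 4 | 4·1 = 4
E: 3·0+2·0+5·2+1·2 = 12 | 4·3 = 12
gcd(3,2,5,1,4) = 1

Coefficients: [3, 2, 5, 1, 4]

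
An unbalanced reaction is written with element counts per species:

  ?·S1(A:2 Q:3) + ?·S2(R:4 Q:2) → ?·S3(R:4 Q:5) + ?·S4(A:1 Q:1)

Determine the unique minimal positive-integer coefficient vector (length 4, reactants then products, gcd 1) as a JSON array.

Coefficients: [3, 1, 1, 6]

A: 3·2+1·0 = 6 | 1·0+6·1 = 6
R: 3·0+1·4 = 4 | 1·4+6·0 = 4
Q: 3·3+1·2 = 11 | 1·5+6·1 = 11
gcd(3,1,1,6) = 1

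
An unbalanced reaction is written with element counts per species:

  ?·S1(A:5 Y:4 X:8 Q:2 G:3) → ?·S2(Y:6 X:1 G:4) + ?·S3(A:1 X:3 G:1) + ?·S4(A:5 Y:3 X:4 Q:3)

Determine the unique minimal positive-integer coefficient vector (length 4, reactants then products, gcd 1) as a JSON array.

Coefficients: [3, 1, 5, 2]

A: 3·5 = 15 | 1·0+5·1+2·5 = 15
Y: 3·4 = 12 | 1·6+5·0+2·3 = 12
X: 3·8 = 24 | 1·1+5·3+2·4 = 24
Q: 3·2 = 6 | 1·0+5·0+2·3 = 6
G: 3·3 = 9 | 1·4+5·1+2·0 = 9
gcd(3,1,5,2) = 1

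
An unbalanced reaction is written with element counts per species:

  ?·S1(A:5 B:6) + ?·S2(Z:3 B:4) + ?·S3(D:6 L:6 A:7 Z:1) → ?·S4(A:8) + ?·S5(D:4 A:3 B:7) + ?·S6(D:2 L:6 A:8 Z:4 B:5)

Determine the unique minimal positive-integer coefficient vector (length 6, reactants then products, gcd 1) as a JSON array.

Coefficients: [4, 3, 3, 1, 3, 3]

D: 4·0+3·0+3·6 = 18 | 1·0+3·4+3·2 = 18
L: 4·0+3·0+3·6 = 18 | 1·0+3·0+3·6 = 18
A: 4·5+3·0+3·7 = 41 | 1·8+3·3+3·8 = 41
Z: 4·0+3·3+3·1 = 12 | 1·0+3·0+3·4 = 12
B: 4·6+3·4+3·0 = 36 | 1·0+3·7+3·5 = 36
gcd(4,3,3,1,3,3) = 1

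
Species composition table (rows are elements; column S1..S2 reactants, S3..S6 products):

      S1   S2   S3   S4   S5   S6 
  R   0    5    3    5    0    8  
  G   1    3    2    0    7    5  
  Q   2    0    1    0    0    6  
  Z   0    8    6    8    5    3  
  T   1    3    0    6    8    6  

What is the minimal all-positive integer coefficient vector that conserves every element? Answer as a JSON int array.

Coefficients: [5, 5, 4, 1, 1, 1]

R: 5·0+5·5 = 25 | 4·3+1·5+1·0+1·8 = 25
G: 5·1+5·3 = 20 | 4·2+1·0+1·7+1·5 = 20
Q: 5·2+5·0 = 10 | 4·1+1·0+1·0+1·6 = 10
Z: 5·0+5·8 = 40 | 4·6+1·8+1·5+1·3 = 40
T: 5·1+5·3 = 20 | 4·0+1·6+1·8+1·6 = 20
gcd(5,5,4,1,1,1) = 1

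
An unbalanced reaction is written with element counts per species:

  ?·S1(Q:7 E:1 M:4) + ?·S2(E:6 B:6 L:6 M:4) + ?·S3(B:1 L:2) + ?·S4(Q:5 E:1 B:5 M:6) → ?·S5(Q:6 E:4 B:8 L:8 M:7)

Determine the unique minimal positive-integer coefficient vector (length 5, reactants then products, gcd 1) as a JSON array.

Coefficients: [1, 1, 5, 1, 2]

Q: 1·7+1·0+5·0+1·5 = 12 | 2·6 = 12
E: 1·1+1·6+5·0+1·1 = 8 | 2·4 = 8
B: 1·0+1·6+5·1+1·5 = 16 | 2·8 = 16
L: 1·0+1·6+5·2+1·0 = 16 | 2·8 = 16
M: 1·4+1·4+5·0+1·6 = 14 | 2·7 = 14
gcd(1,1,5,1,2) = 1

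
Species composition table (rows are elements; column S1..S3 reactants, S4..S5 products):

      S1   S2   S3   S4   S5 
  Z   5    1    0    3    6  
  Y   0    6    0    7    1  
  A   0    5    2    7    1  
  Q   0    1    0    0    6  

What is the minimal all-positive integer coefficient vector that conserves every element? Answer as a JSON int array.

Coefficients: [3, 6, 3, 5, 1]

Z: 3·5+6·1+3·0 = 21 | 5·3+1·6 = 21
Y: 3·0+6·6+3·0 = 36 | 5·7+1·1 = 36
A: 3·0+6·5+3·2 = 36 | 5·7+1·1 = 36
Q: 3·0+6·1+3·0 = 6 | 5·0+1·6 = 6
gcd(3,6,3,5,1) = 1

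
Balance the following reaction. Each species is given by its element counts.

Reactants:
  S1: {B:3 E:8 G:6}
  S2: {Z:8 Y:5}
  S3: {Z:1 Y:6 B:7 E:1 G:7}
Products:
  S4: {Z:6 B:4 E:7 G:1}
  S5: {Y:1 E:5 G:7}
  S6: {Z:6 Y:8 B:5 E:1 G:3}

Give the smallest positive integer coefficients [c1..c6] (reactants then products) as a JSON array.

Z: 6·0+5·8+2·1 = 42 | 3·6+5·0+4·6 = 42
Y: 6·0+5·5+2·6 = 37 | 3·0+5·1+4·8 = 37
B: 6·3+5·0+2·7 = 32 | 3·4+5·0+4·5 = 32
E: 6·8+5·0+2·1 = 50 | 3·7+5·5+4·1 = 50
G: 6·6+5·0+2·7 = 50 | 3·1+5·7+4·3 = 50
gcd(6,5,2,3,5,4) = 1

Coefficients: [6, 5, 2, 3, 5, 4]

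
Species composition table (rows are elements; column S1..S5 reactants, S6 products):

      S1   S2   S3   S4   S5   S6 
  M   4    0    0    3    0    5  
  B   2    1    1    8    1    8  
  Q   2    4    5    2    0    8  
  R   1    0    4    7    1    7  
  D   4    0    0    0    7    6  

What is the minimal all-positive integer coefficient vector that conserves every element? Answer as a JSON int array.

Coefficients: [4, 4, 2, 3, 2, 5]

M: 4·4+4·0+2·0+3·3+2·0 = 25 | 5·5 = 25
B: 4·2+4·1+2·1+3·8+2·1 = 40 | 5·8 = 40
Q: 4·2+4·4+2·5+3·2+2·0 = 40 | 5·8 = 40
R: 4·1+4·0+2·4+3·7+2·1 = 35 | 5·7 = 35
D: 4·4+4·0+2·0+3·0+2·7 = 30 | 5·6 = 30
gcd(4,4,2,3,2,5) = 1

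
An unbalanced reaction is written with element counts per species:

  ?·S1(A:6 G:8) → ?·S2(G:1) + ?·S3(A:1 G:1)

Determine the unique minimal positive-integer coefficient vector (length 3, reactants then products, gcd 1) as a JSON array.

Coefficients: [1, 2, 6]

A: 1·6 = 6 | 2·0+6·1 = 6
G: 1·8 = 8 | 2·1+6·1 = 8
gcd(1,2,6) = 1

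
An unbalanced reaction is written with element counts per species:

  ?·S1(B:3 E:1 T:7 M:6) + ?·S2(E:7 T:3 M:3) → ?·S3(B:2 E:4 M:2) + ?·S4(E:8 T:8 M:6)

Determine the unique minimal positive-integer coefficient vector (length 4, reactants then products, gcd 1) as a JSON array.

B: 2·3+6·0 = 6 | 3·2+4·0 = 6
E: 2·1+6·7 = 44 | 3·4+4·8 = 44
T: 2·7+6·3 = 32 | 3·0+4·8 = 32
M: 2·6+6·3 = 30 | 3·2+4·6 = 30
gcd(2,6,3,4) = 1

Coefficients: [2, 6, 3, 4]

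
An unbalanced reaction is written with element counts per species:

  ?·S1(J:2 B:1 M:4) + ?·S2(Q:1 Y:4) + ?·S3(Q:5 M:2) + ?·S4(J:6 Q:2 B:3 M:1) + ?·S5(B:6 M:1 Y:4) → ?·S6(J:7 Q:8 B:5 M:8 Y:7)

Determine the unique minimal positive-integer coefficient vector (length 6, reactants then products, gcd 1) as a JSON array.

J: 5·2+6·0+4·0+3·6+1·0 = 28 | 4·7 = 28
Q: 5·0+6·1+4·5+3·2+1·0 = 32 | 4·8 = 32
B: 5·1+6·0+4·0+3·3+1·6 = 20 | 4·5 = 20
M: 5·4+6·0+4·2+3·1+1·1 = 32 | 4·8 = 32
Y: 5·0+6·4+4·0+3·0+1·4 = 28 | 4·7 = 28
gcd(5,6,4,3,1,4) = 1

Coefficients: [5, 6, 4, 3, 1, 4]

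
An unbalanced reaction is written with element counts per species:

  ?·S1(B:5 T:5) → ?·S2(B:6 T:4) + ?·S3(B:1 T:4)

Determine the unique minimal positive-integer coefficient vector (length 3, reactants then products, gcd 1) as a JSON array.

B: 4·5 = 20 | 3·6+2·1 = 20
T: 4·5 = 20 | 3·4+2·4 = 20
gcd(4,3,2) = 1

Coefficients: [4, 3, 2]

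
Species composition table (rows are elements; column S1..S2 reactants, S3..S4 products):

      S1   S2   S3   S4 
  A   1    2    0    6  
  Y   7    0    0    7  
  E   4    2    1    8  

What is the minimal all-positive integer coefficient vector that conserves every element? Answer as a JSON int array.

Coefficients: [2, 5, 2, 2]

A: 2·1+5·2 = 12 | 2·0+2·6 = 12
Y: 2·7+5·0 = 14 | 2·0+2·7 = 14
E: 2·4+5·2 = 18 | 2·1+2·8 = 18
gcd(2,5,2,2) = 1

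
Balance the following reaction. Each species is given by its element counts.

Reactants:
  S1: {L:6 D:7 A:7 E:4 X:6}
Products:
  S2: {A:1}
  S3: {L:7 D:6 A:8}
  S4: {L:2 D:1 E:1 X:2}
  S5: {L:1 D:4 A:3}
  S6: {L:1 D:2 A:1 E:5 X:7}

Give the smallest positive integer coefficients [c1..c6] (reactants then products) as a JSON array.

Coefficients: [6, 5, 3, 4, 3, 4]

L: 6·6 = 36 | 5·0+3·7+4·2+3·1+4·1 = 36
D: 6·7 = 42 | 5·0+3·6+4·1+3·4+4·2 = 42
A: 6·7 = 42 | 5·1+3·8+4·0+3·3+4·1 = 42
E: 6·4 = 24 | 5·0+3·0+4·1+3·0+4·5 = 24
X: 6·6 = 36 | 5·0+3·0+4·2+3·0+4·7 = 36
gcd(6,5,3,4,3,4) = 1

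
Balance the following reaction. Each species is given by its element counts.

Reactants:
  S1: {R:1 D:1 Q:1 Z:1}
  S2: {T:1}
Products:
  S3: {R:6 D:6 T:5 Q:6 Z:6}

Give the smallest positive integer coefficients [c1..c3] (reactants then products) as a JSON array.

Coefficients: [6, 5, 1]

R: 6·1+5·0 = 6 | 1·6 = 6
D: 6·1+5·0 = 6 | 1·6 = 6
T: 6·0+5·1 = 5 | 1·5 = 5
Q: 6·1+5·0 = 6 | 1·6 = 6
Z: 6·1+5·0 = 6 | 1·6 = 6
gcd(6,5,1) = 1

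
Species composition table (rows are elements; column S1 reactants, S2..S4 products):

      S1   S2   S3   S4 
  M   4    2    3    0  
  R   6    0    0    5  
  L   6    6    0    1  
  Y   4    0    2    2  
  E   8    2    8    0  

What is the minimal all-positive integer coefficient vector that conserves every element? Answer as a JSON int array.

M: 5·4 = 20 | 4·2+4·3+6·0 = 20
R: 5·6 = 30 | 4·0+4·0+6·5 = 30
L: 5·6 = 30 | 4·6+4·0+6·1 = 30
Y: 5·4 = 20 | 4·0+4·2+6·2 = 20
E: 5·8 = 40 | 4·2+4·8+6·0 = 40
gcd(5,4,4,6) = 1

Coefficients: [5, 4, 4, 6]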